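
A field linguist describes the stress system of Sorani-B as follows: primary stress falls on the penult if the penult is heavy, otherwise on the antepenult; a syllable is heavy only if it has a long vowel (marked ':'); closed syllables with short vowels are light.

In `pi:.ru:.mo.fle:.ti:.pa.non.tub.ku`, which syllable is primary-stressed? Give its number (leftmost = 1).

7

Weights: 7 non L, 8 tub L, 9 ku L.
The penult (syllable 8, tub) is light, so stress falls on the antepenult (syllable 7, non).
Primary stress: syllable 7 → pi:.ru:.mo.fle:.ti:.pa.ˈnon.tub.ku.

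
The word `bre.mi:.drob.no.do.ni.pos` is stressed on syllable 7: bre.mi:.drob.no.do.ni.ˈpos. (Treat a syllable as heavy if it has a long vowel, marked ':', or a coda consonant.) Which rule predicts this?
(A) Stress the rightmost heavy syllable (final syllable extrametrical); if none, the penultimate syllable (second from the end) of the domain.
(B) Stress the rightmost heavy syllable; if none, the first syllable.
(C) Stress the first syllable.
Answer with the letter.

B

Rule A → syllable 3 (observed: 7).
Rule B → syllable 7 ✓.
Rule C → syllable 1 (observed: 7).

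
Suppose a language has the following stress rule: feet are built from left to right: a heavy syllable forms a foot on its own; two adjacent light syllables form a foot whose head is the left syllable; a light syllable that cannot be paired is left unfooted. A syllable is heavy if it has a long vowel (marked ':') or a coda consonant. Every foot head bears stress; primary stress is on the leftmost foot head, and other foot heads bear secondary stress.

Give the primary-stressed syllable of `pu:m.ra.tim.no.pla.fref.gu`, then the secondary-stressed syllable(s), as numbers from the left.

primary 1, secondary 3, 4, 6

Weights: 1 pu:m H, 2 ra L, 3 tim H, 4 no L, 5 pla L, 6 fref H, 7 gu L.
Parse left to right (heavy = foot alone; LL = one foot; stranded L unfooted): (ˈpu:m) ra (ˈtim) (ˈno.pla) (ˈfref) gu.
Foot heads: 1, 3, 4, 6.
Primary stress on the leftmost head = syllable 1.
Secondary stress on 3, 4, 6: ˈpu:m.ra.ˌtim.ˌno.pla.ˌfref.gu.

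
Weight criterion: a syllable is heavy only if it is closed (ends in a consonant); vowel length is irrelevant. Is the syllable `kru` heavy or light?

`kru`: short vowel, open (no coda). Open (no coda) → light.

light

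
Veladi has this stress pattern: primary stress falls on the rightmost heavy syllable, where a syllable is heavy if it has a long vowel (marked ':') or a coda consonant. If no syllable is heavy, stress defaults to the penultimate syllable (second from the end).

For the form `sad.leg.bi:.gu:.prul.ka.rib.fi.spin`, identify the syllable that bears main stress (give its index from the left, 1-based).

9

Weights: 1 sad H, 2 leg H, 3 bi: H, 4 gu: H, 5 prul H, 6 ka L, 7 rib H, 8 fi L, 9 spin H.
Heavy syllables in the domain: 1, 2, 3, 4, 5, 7, 9. The rightmost is syllable 9 (spin).
Primary stress: syllable 9 → sad.leg.bi:.gu:.prul.ka.rib.fi.ˈspin.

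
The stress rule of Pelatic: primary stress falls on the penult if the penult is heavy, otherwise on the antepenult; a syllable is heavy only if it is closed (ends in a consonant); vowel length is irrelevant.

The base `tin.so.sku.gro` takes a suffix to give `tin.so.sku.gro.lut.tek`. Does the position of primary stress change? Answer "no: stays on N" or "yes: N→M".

yes: 2→5

Base `tin.so.sku.gro` (4 syllables):
  Weights: 2 so L, 3 sku L, 4 gro L.
  The penult (syllable 3, sku) is light, so stress falls on the antepenult (syllable 2, so).
  → primary stress on syllable 2.
Suffixed `tin.so.sku.gro.lut.tek` (6 syllables):
  Weights: 4 gro L, 5 lut H, 6 tek H.
  The penult (syllable 5, lut) is heavy, so it takes stress.
  → primary stress on syllable 5.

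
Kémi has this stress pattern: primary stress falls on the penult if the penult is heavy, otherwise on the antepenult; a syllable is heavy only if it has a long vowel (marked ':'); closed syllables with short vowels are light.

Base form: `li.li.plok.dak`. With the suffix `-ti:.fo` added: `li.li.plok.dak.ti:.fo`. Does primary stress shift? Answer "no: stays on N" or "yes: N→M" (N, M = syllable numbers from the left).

yes: 2→5

Base `li.li.plok.dak` (4 syllables):
  Weights: 2 li L, 3 plok L, 4 dak L.
  The penult (syllable 3, plok) is light, so stress falls on the antepenult (syllable 2, li).
  → primary stress on syllable 2.
Suffixed `li.li.plok.dak.ti:.fo` (6 syllables):
  Weights: 4 dak L, 5 ti: H, 6 fo L.
  The penult (syllable 5, ti:) is heavy, so it takes stress.
  → primary stress on syllable 5.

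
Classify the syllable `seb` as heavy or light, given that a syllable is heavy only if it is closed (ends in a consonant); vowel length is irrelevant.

`seb`: short vowel, closed (coda /b/). Closed (coda /b/) → heavy.

heavy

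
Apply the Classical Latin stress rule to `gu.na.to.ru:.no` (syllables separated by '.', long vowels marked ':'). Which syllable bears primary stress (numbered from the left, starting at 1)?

Classical Latin: stress the penult if heavy (long vowel or closed), else the antepenult.
Weights: 3 to L, 4 ru: H, 5 no L.
The penult (syllable 4, ru:) is heavy, so it takes stress.
Stress on syllable 4: gu.na.to.ˈru:.no.

4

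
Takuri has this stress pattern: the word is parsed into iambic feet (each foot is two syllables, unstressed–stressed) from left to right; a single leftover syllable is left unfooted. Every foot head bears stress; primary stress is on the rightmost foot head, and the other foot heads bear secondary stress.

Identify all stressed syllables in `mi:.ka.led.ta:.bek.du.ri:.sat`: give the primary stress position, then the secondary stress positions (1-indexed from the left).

primary 8, secondary 2, 4, 6

Parse left to right into iambic (σˈσ) feet: (mi:.ˈka) (led.ˈta:) (bek.ˈdu) (ri:.ˈsat).
Foot heads (stressed positions): 2, 4, 6, 8.
End Rule Rightmost: primary stress on the rightmost head = syllable 8.
Secondary stress on 2, 4, 6: mi:.ˌka.led.ˌta:.bek.ˌdu.ri:.ˈsat.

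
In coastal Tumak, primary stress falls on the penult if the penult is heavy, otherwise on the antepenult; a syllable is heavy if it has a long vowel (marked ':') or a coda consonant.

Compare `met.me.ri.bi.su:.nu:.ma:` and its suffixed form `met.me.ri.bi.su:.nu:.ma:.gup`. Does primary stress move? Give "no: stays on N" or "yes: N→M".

Base `met.me.ri.bi.su:.nu:.ma:` (7 syllables):
  Weights: 5 su: H, 6 nu: H, 7 ma: H.
  The penult (syllable 6, nu:) is heavy, so it takes stress.
  → primary stress on syllable 6.
Suffixed `met.me.ri.bi.su:.nu:.ma:.gup` (8 syllables):
  Weights: 6 nu: H, 7 ma: H, 8 gup H.
  The penult (syllable 7, ma:) is heavy, so it takes stress.
  → primary stress on syllable 7.

yes: 6→7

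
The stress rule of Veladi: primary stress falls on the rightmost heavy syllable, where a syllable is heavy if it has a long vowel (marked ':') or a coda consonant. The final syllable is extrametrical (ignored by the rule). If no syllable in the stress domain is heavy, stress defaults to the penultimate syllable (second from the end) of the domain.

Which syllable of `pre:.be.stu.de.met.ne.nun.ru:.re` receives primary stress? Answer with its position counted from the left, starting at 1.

8

The final syllable (9, re) is extrametrical; the stress domain is syllables 1–8.
Weights: 1 pre: H, 2 be L, 3 stu L, 4 de L, 5 met H, 6 ne L, 7 nun H, 8 ru: H.
Heavy syllables in the domain: 1, 5, 7, 8. The rightmost is syllable 8 (ru:).
Primary stress: syllable 8 → pre:.be.stu.de.met.ne.nun.ˈru:.re.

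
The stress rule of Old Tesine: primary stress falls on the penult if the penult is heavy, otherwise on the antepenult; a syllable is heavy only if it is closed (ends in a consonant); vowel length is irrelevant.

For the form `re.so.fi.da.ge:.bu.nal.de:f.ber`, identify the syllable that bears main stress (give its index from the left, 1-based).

Weights: 7 nal H, 8 de:f H, 9 ber H.
The penult (syllable 8, de:f) is heavy, so it takes stress.
Primary stress: syllable 8 → re.so.fi.da.ge:.bu.nal.ˈde:f.ber.

8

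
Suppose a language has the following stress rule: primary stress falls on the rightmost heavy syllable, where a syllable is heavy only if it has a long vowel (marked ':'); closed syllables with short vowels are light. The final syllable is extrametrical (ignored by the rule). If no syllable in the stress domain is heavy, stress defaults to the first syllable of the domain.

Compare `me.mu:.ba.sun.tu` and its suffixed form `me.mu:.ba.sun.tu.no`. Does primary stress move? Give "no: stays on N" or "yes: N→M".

Base `me.mu:.ba.sun.tu` (5 syllables):
  The final syllable (5, tu) is extrametrical; the stress domain is syllables 1–4.
  Weights: 1 me L, 2 mu: H, 3 ba L, 4 sun L.
  Heavy syllables in the domain: 2. The rightmost is syllable 2 (mu:).
  → primary stress on syllable 2.
Suffixed `me.mu:.ba.sun.tu.no` (6 syllables):
  The final syllable (6, no) is extrametrical; the stress domain is syllables 1–5.
  Weights: 1 me L, 2 mu: H, 3 ba L, 4 sun L, 5 tu L.
  Heavy syllables in the domain: 2. The rightmost is syllable 2 (mu:).
  → primary stress on syllable 2.

no: stays on 2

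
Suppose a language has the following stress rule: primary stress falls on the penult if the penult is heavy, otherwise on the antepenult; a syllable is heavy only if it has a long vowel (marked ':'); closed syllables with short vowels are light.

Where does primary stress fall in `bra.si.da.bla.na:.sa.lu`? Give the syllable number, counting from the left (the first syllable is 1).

5

Weights: 5 na: H, 6 sa L, 7 lu L.
The penult (syllable 6, sa) is light, so stress falls on the antepenult (syllable 5, na:).
Primary stress: syllable 5 → bra.si.da.bla.ˈna:.sa.lu.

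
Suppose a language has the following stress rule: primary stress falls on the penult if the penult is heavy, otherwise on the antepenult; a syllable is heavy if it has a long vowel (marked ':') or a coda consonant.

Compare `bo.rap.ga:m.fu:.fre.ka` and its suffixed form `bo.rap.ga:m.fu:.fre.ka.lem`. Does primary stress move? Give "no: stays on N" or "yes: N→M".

Base `bo.rap.ga:m.fu:.fre.ka` (6 syllables):
  Weights: 4 fu: H, 5 fre L, 6 ka L.
  The penult (syllable 5, fre) is light, so stress falls on the antepenult (syllable 4, fu:).
  → primary stress on syllable 4.
Suffixed `bo.rap.ga:m.fu:.fre.ka.lem` (7 syllables):
  Weights: 5 fre L, 6 ka L, 7 lem H.
  The penult (syllable 6, ka) is light, so stress falls on the antepenult (syllable 5, fre).
  → primary stress on syllable 5.

yes: 4→5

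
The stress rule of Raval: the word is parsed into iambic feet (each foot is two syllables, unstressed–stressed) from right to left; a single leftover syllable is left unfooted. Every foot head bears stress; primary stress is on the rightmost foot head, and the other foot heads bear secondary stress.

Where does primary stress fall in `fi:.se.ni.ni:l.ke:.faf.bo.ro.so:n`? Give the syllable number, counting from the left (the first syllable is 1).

Parse right to left into iambic (σˈσ) feet: fi: (se.ˈni) (ni:l.ˈke:) (faf.ˈbo) (ro.ˈso:n). Syllable 1 is left unfooted.
Foot heads (stressed positions): 3, 5, 7, 9.
End Rule Rightmost: primary stress on the rightmost head = syllable 9.
Primary stress: syllable 9 → fi:.se.ni.ni:l.ke:.faf.bo.ro.ˈso:n.

9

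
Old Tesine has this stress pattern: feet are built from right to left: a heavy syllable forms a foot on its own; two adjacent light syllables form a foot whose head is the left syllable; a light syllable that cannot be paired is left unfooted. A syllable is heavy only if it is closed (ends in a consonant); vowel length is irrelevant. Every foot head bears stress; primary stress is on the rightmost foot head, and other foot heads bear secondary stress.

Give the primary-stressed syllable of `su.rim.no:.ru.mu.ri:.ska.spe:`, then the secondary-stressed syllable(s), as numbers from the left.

Weights: 1 su L, 2 rim H, 3 no: L, 4 ru L, 5 mu L, 6 ri: L, 7 ska L, 8 spe: L.
Parse right to left (heavy = foot alone; LL = one foot; stranded L unfooted): su (ˈrim) (ˈno:.ru) (ˈmu.ri:) (ˈska.spe:).
Foot heads: 2, 3, 5, 7.
Primary stress on the rightmost head = syllable 7.
Secondary stress on 2, 3, 5: su.ˌrim.ˌno:.ru.ˌmu.ri:.ˈska.spe:.

primary 7, secondary 2, 3, 5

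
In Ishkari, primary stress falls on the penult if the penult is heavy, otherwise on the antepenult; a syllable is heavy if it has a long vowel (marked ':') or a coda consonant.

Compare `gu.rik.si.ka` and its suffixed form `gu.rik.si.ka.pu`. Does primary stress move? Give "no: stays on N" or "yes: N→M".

Base `gu.rik.si.ka` (4 syllables):
  Weights: 2 rik H, 3 si L, 4 ka L.
  The penult (syllable 3, si) is light, so stress falls on the antepenult (syllable 2, rik).
  → primary stress on syllable 2.
Suffixed `gu.rik.si.ka.pu` (5 syllables):
  Weights: 3 si L, 4 ka L, 5 pu L.
  The penult (syllable 4, ka) is light, so stress falls on the antepenult (syllable 3, si).
  → primary stress on syllable 3.

yes: 2→3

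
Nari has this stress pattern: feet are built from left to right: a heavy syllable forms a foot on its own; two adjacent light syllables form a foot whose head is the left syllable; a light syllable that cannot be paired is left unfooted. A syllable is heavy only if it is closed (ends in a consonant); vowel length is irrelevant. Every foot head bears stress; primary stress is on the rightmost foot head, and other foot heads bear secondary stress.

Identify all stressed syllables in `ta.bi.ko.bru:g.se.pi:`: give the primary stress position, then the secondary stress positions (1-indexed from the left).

Weights: 1 ta L, 2 bi L, 3 ko L, 4 bru:g H, 5 se L, 6 pi: L.
Parse left to right (heavy = foot alone; LL = one foot; stranded L unfooted): (ˈta.bi) ko (ˈbru:g) (ˈse.pi:).
Foot heads: 1, 4, 5.
Primary stress on the rightmost head = syllable 5.
Secondary stress on 1, 4: ˌta.bi.ko.ˌbru:g.ˈse.pi:.

primary 5, secondary 1, 4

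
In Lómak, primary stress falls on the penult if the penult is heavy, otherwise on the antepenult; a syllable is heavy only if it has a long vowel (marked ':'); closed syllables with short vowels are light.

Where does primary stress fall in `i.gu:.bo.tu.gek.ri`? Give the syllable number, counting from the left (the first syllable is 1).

Weights: 4 tu L, 5 gek L, 6 ri L.
The penult (syllable 5, gek) is light, so stress falls on the antepenult (syllable 4, tu).
Primary stress: syllable 4 → i.gu:.bo.ˈtu.gek.ri.

4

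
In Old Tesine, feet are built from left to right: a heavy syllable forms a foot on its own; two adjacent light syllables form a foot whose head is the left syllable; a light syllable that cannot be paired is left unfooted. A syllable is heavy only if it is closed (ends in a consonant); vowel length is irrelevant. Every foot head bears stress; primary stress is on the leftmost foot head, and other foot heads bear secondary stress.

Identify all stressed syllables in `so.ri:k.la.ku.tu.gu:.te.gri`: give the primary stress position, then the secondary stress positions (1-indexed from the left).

primary 2, secondary 3, 5, 7

Weights: 1 so L, 2 ri:k H, 3 la L, 4 ku L, 5 tu L, 6 gu: L, 7 te L, 8 gri L.
Parse left to right (heavy = foot alone; LL = one foot; stranded L unfooted): so (ˈri:k) (ˈla.ku) (ˈtu.gu:) (ˈte.gri).
Foot heads: 2, 3, 5, 7.
Primary stress on the leftmost head = syllable 2.
Secondary stress on 3, 5, 7: so.ˈri:k.ˌla.ku.ˌtu.gu:.ˌte.gri.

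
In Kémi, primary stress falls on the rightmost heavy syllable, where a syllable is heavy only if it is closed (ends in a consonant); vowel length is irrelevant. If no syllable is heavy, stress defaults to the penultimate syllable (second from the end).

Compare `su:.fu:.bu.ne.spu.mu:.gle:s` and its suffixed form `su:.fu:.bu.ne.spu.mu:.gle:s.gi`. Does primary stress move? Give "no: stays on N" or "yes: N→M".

Base `su:.fu:.bu.ne.spu.mu:.gle:s` (7 syllables):
  Weights: 1 su: L, 2 fu: L, 3 bu L, 4 ne L, 5 spu L, 6 mu: L, 7 gle:s H.
  Heavy syllables in the domain: 7. The rightmost is syllable 7 (gle:s).
  → primary stress on syllable 7.
Suffixed `su:.fu:.bu.ne.spu.mu:.gle:s.gi` (8 syllables):
  Weights: 1 su: L, 2 fu: L, 3 bu L, 4 ne L, 5 spu L, 6 mu: L, 7 gle:s H, 8 gi L.
  Heavy syllables in the domain: 7. The rightmost is syllable 7 (gle:s).
  → primary stress on syllable 7.

no: stays on 7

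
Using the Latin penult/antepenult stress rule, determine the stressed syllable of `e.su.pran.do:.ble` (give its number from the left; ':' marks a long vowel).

4

Classical Latin: stress the penult if heavy (long vowel or closed), else the antepenult.
Weights: 3 pran H, 4 do: H, 5 ble L.
The penult (syllable 4, do:) is heavy, so it takes stress.
Stress on syllable 4: e.su.pran.ˈdo:.ble.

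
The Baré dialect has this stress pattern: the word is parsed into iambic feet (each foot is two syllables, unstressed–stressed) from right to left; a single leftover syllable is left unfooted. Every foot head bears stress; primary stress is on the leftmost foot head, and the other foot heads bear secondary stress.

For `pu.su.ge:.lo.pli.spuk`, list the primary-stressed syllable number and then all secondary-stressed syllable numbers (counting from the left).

primary 2, secondary 4, 6

Parse right to left into iambic (σˈσ) feet: (pu.ˈsu) (ge:.ˈlo) (pli.ˈspuk).
Foot heads (stressed positions): 2, 4, 6.
End Rule Leftmost: primary stress on the leftmost head = syllable 2.
Secondary stress on 4, 6: pu.ˈsu.ge:.ˌlo.pli.ˌspuk.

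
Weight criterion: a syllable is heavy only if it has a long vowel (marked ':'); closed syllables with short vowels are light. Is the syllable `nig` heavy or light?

light

`nig`: short vowel, closed (coda /g/). Short vowel → light.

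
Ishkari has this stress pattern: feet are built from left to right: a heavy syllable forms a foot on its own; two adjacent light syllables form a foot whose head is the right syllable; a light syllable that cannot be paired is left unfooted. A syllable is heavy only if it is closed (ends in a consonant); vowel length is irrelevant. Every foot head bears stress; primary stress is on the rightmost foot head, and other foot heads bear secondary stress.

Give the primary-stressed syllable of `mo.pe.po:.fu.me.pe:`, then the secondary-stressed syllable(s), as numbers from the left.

primary 6, secondary 2, 4

Weights: 1 mo L, 2 pe L, 3 po: L, 4 fu L, 5 me L, 6 pe: L.
Parse left to right (heavy = foot alone; LL = one foot; stranded L unfooted): (mo.ˈpe) (po:.ˈfu) (me.ˈpe:).
Foot heads: 2, 4, 6.
Primary stress on the rightmost head = syllable 6.
Secondary stress on 2, 4: mo.ˌpe.po:.ˌfu.me.ˈpe:.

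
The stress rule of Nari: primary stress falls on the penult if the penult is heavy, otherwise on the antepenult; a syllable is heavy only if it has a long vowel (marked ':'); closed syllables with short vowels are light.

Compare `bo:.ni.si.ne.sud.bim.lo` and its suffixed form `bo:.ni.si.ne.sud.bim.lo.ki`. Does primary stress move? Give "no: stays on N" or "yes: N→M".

Base `bo:.ni.si.ne.sud.bim.lo` (7 syllables):
  Weights: 5 sud L, 6 bim L, 7 lo L.
  The penult (syllable 6, bim) is light, so stress falls on the antepenult (syllable 5, sud).
  → primary stress on syllable 5.
Suffixed `bo:.ni.si.ne.sud.bim.lo.ki` (8 syllables):
  Weights: 6 bim L, 7 lo L, 8 ki L.
  The penult (syllable 7, lo) is light, so stress falls on the antepenult (syllable 6, bim).
  → primary stress on syllable 6.

yes: 5→6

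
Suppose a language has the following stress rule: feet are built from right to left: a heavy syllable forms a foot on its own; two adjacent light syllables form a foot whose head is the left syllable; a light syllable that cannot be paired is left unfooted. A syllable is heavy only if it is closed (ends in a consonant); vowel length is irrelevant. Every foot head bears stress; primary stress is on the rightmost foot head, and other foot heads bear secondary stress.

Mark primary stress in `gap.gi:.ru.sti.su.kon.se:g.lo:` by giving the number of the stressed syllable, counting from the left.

7

Weights: 1 gap H, 2 gi: L, 3 ru L, 4 sti L, 5 su L, 6 kon H, 7 se:g H, 8 lo: L.
Parse right to left (heavy = foot alone; LL = one foot; stranded L unfooted): (ˈgap) (ˈgi:.ru) (ˈsti.su) (ˈkon) (ˈse:g) lo:.
Foot heads: 1, 2, 4, 6, 7.
Primary stress on the rightmost head = syllable 7.
Primary stress: syllable 7 → gap.gi:.ru.sti.su.kon.ˈse:g.lo:.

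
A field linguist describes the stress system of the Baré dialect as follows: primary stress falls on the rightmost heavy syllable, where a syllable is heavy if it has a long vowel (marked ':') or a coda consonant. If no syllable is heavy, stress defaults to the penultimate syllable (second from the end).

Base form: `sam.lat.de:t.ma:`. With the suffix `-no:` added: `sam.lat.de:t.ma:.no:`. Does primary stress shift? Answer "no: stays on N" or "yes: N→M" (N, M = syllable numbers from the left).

Base `sam.lat.de:t.ma:` (4 syllables):
  Weights: 1 sam H, 2 lat H, 3 de:t H, 4 ma: H.
  Heavy syllables in the domain: 1, 2, 3, 4. The rightmost is syllable 4 (ma:).
  → primary stress on syllable 4.
Suffixed `sam.lat.de:t.ma:.no:` (5 syllables):
  Weights: 1 sam H, 2 lat H, 3 de:t H, 4 ma: H, 5 no: H.
  Heavy syllables in the domain: 1, 2, 3, 4, 5. The rightmost is syllable 5 (no:).
  → primary stress on syllable 5.

yes: 4→5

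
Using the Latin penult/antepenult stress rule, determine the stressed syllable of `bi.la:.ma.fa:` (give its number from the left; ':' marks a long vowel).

Classical Latin: stress the penult if heavy (long vowel or closed), else the antepenult.
Weights: 2 la: H, 3 ma L, 4 fa: H.
The penult (syllable 3, ma) is light, so stress falls on the antepenult (syllable 2, la:).
Stress on syllable 2: bi.ˈla:.ma.fa:.

2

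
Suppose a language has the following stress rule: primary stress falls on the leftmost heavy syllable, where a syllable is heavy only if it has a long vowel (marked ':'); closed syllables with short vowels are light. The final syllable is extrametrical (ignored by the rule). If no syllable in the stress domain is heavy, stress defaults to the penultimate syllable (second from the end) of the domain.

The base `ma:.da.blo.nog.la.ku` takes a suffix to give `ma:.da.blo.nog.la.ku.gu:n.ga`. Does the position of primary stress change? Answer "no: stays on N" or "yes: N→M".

no: stays on 1

Base `ma:.da.blo.nog.la.ku` (6 syllables):
  The final syllable (6, ku) is extrametrical; the stress domain is syllables 1–5.
  Weights: 1 ma: H, 2 da L, 3 blo L, 4 nog L, 5 la L.
  Heavy syllables in the domain: 1. The leftmost is syllable 1 (ma:).
  → primary stress on syllable 1.
Suffixed `ma:.da.blo.nog.la.ku.gu:n.ga` (8 syllables):
  The final syllable (8, ga) is extrametrical; the stress domain is syllables 1–7.
  Weights: 1 ma: H, 2 da L, 3 blo L, 4 nog L, 5 la L, 6 ku L, 7 gu:n H.
  Heavy syllables in the domain: 1, 7. The leftmost is syllable 1 (ma:).
  → primary stress on syllable 1.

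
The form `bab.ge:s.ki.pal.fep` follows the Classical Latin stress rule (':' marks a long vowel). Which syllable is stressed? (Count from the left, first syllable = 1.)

Classical Latin: stress the penult if heavy (long vowel or closed), else the antepenult.
Weights: 3 ki L, 4 pal H, 5 fep H.
The penult (syllable 4, pal) is heavy, so it takes stress.
Stress on syllable 4: bab.ge:s.ki.ˈpal.fep.

4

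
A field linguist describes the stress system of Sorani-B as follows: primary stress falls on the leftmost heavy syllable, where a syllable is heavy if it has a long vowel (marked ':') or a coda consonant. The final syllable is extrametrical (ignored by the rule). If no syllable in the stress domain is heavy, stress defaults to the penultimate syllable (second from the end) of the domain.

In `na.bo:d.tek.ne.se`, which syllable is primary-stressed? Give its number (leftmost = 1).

2

The final syllable (5, se) is extrametrical; the stress domain is syllables 1–4.
Weights: 1 na L, 2 bo:d H, 3 tek H, 4 ne L.
Heavy syllables in the domain: 2, 3. The leftmost is syllable 2 (bo:d).
Primary stress: syllable 2 → na.ˈbo:d.tek.ne.se.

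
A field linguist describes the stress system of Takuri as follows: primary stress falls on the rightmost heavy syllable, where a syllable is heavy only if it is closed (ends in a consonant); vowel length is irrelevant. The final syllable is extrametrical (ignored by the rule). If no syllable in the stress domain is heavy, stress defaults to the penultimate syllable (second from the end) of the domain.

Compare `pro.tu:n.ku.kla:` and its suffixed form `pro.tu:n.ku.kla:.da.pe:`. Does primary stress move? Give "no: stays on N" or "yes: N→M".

no: stays on 2

Base `pro.tu:n.ku.kla:` (4 syllables):
  The final syllable (4, kla:) is extrametrical; the stress domain is syllables 1–3.
  Weights: 1 pro L, 2 tu:n H, 3 ku L.
  Heavy syllables in the domain: 2. The rightmost is syllable 2 (tu:n).
  → primary stress on syllable 2.
Suffixed `pro.tu:n.ku.kla:.da.pe:` (6 syllables):
  The final syllable (6, pe:) is extrametrical; the stress domain is syllables 1–5.
  Weights: 1 pro L, 2 tu:n H, 3 ku L, 4 kla: L, 5 da L.
  Heavy syllables in the domain: 2. The rightmost is syllable 2 (tu:n).
  → primary stress on syllable 2.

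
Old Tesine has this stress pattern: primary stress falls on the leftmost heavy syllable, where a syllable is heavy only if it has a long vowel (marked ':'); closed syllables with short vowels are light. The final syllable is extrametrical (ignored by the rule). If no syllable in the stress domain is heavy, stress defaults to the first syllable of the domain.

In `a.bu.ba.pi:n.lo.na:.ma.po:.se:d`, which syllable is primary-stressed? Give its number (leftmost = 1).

The final syllable (9, se:d) is extrametrical; the stress domain is syllables 1–8.
Weights: 1 a L, 2 bu L, 3 ba L, 4 pi:n H, 5 lo L, 6 na: H, 7 ma L, 8 po: H.
Heavy syllables in the domain: 4, 6, 8. The leftmost is syllable 4 (pi:n).
Primary stress: syllable 4 → a.bu.ba.ˈpi:n.lo.na:.ma.po:.se:d.

4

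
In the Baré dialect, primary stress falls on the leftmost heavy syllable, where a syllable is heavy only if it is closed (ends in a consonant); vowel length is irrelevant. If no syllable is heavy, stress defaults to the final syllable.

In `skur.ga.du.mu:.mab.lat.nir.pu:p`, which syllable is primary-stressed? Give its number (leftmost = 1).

1

Weights: 1 skur H, 2 ga L, 3 du L, 4 mu: L, 5 mab H, 6 lat H, 7 nir H, 8 pu:p H.
Heavy syllables in the domain: 1, 5, 6, 7, 8. The leftmost is syllable 1 (skur).
Primary stress: syllable 1 → ˈskur.ga.du.mu:.mab.lat.nir.pu:p.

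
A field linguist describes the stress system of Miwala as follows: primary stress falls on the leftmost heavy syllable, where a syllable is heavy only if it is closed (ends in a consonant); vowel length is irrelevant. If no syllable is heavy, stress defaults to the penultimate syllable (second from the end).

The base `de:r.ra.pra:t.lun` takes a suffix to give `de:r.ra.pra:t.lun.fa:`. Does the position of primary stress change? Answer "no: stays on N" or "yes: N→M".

Base `de:r.ra.pra:t.lun` (4 syllables):
  Weights: 1 de:r H, 2 ra L, 3 pra:t H, 4 lun H.
  Heavy syllables in the domain: 1, 3, 4. The leftmost is syllable 1 (de:r).
  → primary stress on syllable 1.
Suffixed `de:r.ra.pra:t.lun.fa:` (5 syllables):
  Weights: 1 de:r H, 2 ra L, 3 pra:t H, 4 lun H, 5 fa: L.
  Heavy syllables in the domain: 1, 3, 4. The leftmost is syllable 1 (de:r).
  → primary stress on syllable 1.

no: stays on 1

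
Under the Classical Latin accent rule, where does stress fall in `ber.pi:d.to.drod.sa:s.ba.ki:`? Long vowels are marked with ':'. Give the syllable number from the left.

5

Classical Latin: stress the penult if heavy (long vowel or closed), else the antepenult.
Weights: 5 sa:s H, 6 ba L, 7 ki: H.
The penult (syllable 6, ba) is light, so stress falls on the antepenult (syllable 5, sa:s).
Stress on syllable 5: ber.pi:d.to.drod.ˈsa:s.ba.ki:.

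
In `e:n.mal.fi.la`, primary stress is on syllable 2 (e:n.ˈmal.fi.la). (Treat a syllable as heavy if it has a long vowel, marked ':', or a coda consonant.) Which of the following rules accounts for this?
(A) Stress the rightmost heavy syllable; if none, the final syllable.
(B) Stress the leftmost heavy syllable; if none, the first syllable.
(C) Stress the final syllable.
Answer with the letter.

A

Rule A → syllable 2 ✓.
Rule B → syllable 1 (observed: 2).
Rule C → syllable 4 (observed: 2).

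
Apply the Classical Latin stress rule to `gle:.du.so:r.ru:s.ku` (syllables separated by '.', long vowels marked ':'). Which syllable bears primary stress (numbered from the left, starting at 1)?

4

Classical Latin: stress the penult if heavy (long vowel or closed), else the antepenult.
Weights: 3 so:r H, 4 ru:s H, 5 ku L.
The penult (syllable 4, ru:s) is heavy, so it takes stress.
Stress on syllable 4: gle:.du.so:r.ˈru:s.ku.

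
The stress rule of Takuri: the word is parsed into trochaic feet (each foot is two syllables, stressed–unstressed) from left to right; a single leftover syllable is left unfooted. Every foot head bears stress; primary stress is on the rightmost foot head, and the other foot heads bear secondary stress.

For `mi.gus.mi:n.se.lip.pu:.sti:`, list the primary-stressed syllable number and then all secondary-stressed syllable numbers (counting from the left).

primary 5, secondary 1, 3

Parse left to right into trochaic (ˈσσ) feet: (ˈmi.gus) (ˈmi:n.se) (ˈlip.pu:) sti:. Syllable 7 is left unfooted.
Foot heads (stressed positions): 1, 3, 5.
End Rule Rightmost: primary stress on the rightmost head = syllable 5.
Secondary stress on 1, 3: ˌmi.gus.ˌmi:n.se.ˈlip.pu:.sti:.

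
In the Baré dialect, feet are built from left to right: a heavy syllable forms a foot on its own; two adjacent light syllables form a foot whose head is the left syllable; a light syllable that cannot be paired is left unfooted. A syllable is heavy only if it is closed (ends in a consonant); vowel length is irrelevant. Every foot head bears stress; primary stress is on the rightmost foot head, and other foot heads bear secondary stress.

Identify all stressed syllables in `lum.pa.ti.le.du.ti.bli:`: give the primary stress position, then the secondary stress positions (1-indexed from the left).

Weights: 1 lum H, 2 pa L, 3 ti L, 4 le L, 5 du L, 6 ti L, 7 bli: L.
Parse left to right (heavy = foot alone; LL = one foot; stranded L unfooted): (ˈlum) (ˈpa.ti) (ˈle.du) (ˈti.bli:).
Foot heads: 1, 2, 4, 6.
Primary stress on the rightmost head = syllable 6.
Secondary stress on 1, 2, 4: ˌlum.ˌpa.ti.ˌle.du.ˈti.bli:.

primary 6, secondary 1, 2, 4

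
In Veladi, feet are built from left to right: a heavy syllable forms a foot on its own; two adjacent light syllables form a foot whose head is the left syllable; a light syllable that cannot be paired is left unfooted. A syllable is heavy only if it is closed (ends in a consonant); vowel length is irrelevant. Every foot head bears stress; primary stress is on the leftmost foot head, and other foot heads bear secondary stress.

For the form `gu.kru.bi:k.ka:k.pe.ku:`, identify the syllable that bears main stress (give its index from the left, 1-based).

Weights: 1 gu L, 2 kru L, 3 bi:k H, 4 ka:k H, 5 pe L, 6 ku: L.
Parse left to right (heavy = foot alone; LL = one foot; stranded L unfooted): (ˈgu.kru) (ˈbi:k) (ˈka:k) (ˈpe.ku:).
Foot heads: 1, 3, 4, 5.
Primary stress on the leftmost head = syllable 1.
Primary stress: syllable 1 → ˈgu.kru.bi:k.ka:k.pe.ku:.

1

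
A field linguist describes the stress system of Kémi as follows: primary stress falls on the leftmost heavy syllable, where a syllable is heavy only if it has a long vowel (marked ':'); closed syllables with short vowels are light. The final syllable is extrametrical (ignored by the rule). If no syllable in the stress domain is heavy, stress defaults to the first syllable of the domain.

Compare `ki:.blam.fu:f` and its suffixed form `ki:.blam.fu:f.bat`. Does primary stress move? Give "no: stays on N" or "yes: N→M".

Base `ki:.blam.fu:f` (3 syllables):
  The final syllable (3, fu:f) is extrametrical; the stress domain is syllables 1–2.
  Weights: 1 ki: H, 2 blam L.
  Heavy syllables in the domain: 1. The leftmost is syllable 1 (ki:).
  → primary stress on syllable 1.
Suffixed `ki:.blam.fu:f.bat` (4 syllables):
  The final syllable (4, bat) is extrametrical; the stress domain is syllables 1–3.
  Weights: 1 ki: H, 2 blam L, 3 fu:f H.
  Heavy syllables in the domain: 1, 3. The leftmost is syllable 1 (ki:).
  → primary stress on syllable 1.

no: stays on 1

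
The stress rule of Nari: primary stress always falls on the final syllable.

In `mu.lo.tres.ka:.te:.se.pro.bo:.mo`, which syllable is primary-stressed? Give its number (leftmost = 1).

9

The word has 9 syllables; the final syllable is syllable 9 (mo).
Primary stress: syllable 9 → mu.lo.tres.ka:.te:.se.pro.bo:.ˈmo.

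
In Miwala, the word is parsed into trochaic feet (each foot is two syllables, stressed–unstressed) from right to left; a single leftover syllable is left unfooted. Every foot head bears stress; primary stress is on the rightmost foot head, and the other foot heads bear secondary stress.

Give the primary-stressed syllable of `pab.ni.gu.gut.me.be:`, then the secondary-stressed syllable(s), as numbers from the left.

primary 5, secondary 1, 3

Parse right to left into trochaic (ˈσσ) feet: (ˈpab.ni) (ˈgu.gut) (ˈme.be:).
Foot heads (stressed positions): 1, 3, 5.
End Rule Rightmost: primary stress on the rightmost head = syllable 5.
Secondary stress on 1, 3: ˌpab.ni.ˌgu.gut.ˈme.be:.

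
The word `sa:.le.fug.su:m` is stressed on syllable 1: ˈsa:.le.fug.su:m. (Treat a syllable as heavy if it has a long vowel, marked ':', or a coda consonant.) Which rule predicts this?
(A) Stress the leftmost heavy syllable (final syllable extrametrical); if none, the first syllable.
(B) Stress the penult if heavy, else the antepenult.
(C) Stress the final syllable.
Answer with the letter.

A

Rule A → syllable 1 ✓.
Rule B → syllable 3 (observed: 1).
Rule C → syllable 4 (observed: 1).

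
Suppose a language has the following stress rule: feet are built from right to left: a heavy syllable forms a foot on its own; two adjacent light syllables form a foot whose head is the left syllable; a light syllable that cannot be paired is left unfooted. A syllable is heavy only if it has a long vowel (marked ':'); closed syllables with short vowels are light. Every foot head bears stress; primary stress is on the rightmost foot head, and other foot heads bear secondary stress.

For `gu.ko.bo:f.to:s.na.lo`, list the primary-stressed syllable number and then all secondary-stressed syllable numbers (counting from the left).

primary 5, secondary 1, 3, 4

Weights: 1 gu L, 2 ko L, 3 bo:f H, 4 to:s H, 5 na L, 6 lo L.
Parse right to left (heavy = foot alone; LL = one foot; stranded L unfooted): (ˈgu.ko) (ˈbo:f) (ˈto:s) (ˈna.lo).
Foot heads: 1, 3, 4, 5.
Primary stress on the rightmost head = syllable 5.
Secondary stress on 1, 3, 4: ˌgu.ko.ˌbo:f.ˌto:s.ˈna.lo.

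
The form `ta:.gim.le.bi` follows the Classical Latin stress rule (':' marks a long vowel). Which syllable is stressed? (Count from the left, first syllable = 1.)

2

Classical Latin: stress the penult if heavy (long vowel or closed), else the antepenult.
Weights: 2 gim H, 3 le L, 4 bi L.
The penult (syllable 3, le) is light, so stress falls on the antepenult (syllable 2, gim).
Stress on syllable 2: ta:.ˈgim.le.bi.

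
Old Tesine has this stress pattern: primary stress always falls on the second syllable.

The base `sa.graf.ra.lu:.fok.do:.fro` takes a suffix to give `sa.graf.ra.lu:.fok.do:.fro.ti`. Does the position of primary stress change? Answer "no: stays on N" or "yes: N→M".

Base `sa.graf.ra.lu:.fok.do:.fro` (7 syllables):
  The word has 7 syllables; the second syllable is syllable 2 (graf).
  → primary stress on syllable 2.
Suffixed `sa.graf.ra.lu:.fok.do:.fro.ti` (8 syllables):
  The word has 8 syllables; the second syllable is syllable 2 (graf).
  → primary stress on syllable 2.

no: stays on 2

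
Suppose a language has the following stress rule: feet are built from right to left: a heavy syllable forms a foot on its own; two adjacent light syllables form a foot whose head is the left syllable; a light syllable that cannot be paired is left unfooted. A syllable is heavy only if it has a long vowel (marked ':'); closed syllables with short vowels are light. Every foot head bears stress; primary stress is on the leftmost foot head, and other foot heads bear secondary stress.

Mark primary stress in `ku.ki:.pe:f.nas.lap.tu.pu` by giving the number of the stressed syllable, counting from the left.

2

Weights: 1 ku L, 2 ki: H, 3 pe:f H, 4 nas L, 5 lap L, 6 tu L, 7 pu L.
Parse right to left (heavy = foot alone; LL = one foot; stranded L unfooted): ku (ˈki:) (ˈpe:f) (ˈnas.lap) (ˈtu.pu).
Foot heads: 2, 3, 4, 6.
Primary stress on the leftmost head = syllable 2.
Primary stress: syllable 2 → ku.ˈki:.pe:f.nas.lap.tu.pu.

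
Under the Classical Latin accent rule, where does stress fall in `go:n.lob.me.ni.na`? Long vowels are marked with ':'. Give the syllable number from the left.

Classical Latin: stress the penult if heavy (long vowel or closed), else the antepenult.
Weights: 3 me L, 4 ni L, 5 na L.
The penult (syllable 4, ni) is light, so stress falls on the antepenult (syllable 3, me).
Stress on syllable 3: go:n.lob.ˈme.ni.na.

3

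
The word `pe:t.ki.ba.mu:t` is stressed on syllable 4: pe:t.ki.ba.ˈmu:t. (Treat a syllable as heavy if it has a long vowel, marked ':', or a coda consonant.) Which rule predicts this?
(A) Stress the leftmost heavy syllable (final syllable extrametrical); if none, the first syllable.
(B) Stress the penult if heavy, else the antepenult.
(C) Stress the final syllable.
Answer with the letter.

Rule A → syllable 1 (observed: 4).
Rule B → syllable 2 (observed: 4).
Rule C → syllable 4 ✓.

C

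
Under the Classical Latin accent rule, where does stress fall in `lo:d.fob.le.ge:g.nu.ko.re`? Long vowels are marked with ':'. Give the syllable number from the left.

5

Classical Latin: stress the penult if heavy (long vowel or closed), else the antepenult.
Weights: 5 nu L, 6 ko L, 7 re L.
The penult (syllable 6, ko) is light, so stress falls on the antepenult (syllable 5, nu).
Stress on syllable 5: lo:d.fob.le.ge:g.ˈnu.ko.re.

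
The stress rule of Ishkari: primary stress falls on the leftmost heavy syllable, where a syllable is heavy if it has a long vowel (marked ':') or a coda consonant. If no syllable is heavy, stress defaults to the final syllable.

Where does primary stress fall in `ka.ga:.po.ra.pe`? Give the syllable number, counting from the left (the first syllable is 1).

2

Weights: 1 ka L, 2 ga: H, 3 po L, 4 ra L, 5 pe L.
Heavy syllables in the domain: 2. The leftmost is syllable 2 (ga:).
Primary stress: syllable 2 → ka.ˈga:.po.ra.pe.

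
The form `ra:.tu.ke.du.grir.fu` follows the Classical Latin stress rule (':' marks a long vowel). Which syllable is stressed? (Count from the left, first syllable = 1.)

Classical Latin: stress the penult if heavy (long vowel or closed), else the antepenult.
Weights: 4 du L, 5 grir H, 6 fu L.
The penult (syllable 5, grir) is heavy, so it takes stress.
Stress on syllable 5: ra:.tu.ke.du.ˈgrir.fu.

5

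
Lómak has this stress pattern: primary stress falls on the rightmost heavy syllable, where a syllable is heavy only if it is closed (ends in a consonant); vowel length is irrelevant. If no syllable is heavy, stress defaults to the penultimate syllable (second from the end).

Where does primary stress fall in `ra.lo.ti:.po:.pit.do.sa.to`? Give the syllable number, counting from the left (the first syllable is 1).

Weights: 1 ra L, 2 lo L, 3 ti: L, 4 po: L, 5 pit H, 6 do L, 7 sa L, 8 to L.
Heavy syllables in the domain: 5. The rightmost is syllable 5 (pit).
Primary stress: syllable 5 → ra.lo.ti:.po:.ˈpit.do.sa.to.

5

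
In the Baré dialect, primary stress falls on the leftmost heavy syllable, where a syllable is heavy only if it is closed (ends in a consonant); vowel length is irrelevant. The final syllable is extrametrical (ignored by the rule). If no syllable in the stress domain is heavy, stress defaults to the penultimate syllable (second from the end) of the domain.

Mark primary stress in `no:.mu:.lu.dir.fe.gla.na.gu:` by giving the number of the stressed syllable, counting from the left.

4

The final syllable (8, gu:) is extrametrical; the stress domain is syllables 1–7.
Weights: 1 no: L, 2 mu: L, 3 lu L, 4 dir H, 5 fe L, 6 gla L, 7 na L.
Heavy syllables in the domain: 4. The leftmost is syllable 4 (dir).
Primary stress: syllable 4 → no:.mu:.lu.ˈdir.fe.gla.na.gu:.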